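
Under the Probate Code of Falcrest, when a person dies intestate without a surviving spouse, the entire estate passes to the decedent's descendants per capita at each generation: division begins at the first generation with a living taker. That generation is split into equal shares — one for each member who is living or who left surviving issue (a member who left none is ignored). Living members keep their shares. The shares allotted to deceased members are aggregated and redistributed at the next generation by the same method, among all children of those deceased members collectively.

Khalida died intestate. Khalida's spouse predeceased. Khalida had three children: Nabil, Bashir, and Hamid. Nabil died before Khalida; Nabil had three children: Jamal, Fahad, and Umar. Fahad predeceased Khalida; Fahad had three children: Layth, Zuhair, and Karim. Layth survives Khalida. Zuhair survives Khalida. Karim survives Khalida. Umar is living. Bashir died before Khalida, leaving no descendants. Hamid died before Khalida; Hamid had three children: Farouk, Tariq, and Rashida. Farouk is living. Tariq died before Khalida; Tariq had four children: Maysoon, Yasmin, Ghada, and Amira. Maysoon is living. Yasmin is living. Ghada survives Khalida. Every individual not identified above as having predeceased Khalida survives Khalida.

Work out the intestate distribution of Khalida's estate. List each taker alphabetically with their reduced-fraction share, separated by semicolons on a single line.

There is no surviving spouse, so the entire estate passes to Khalida's descendants per capita at each generation.
No one at generation 1 (Nabil, Hamid) is living; moving to the next generation.
At generation 2 (Jamal, Fahad, Umar, Farouk, Tariq, Rashida) there are 6 shares of (1)/6 = 1/6 each.
Living: Jamal, Umar, Farouk, and Rashida — each takes 1/6.
Deceased: Fahad and Tariq. Their combined 1/3 is pooled and carried to generation 3.
At generation 3 (Layth, Zuhair, Karim, Maysoon, Yasmin, Ghada, Amira) there are 7 shares of (1/3)/7 = 1/21 each.
Living: Layth, Zuhair, Karim, Maysoon, Yasmin, Ghada, and Amira — each takes 1/21.

Amira 1/21; Farouk 1/6; Ghada 1/21; Jamal 1/6; Karim 1/21; Layth 1/21; Maysoon 1/21; Rashida 1/6; Umar 1/6; Yasmin 1/21; Zuhair 1/21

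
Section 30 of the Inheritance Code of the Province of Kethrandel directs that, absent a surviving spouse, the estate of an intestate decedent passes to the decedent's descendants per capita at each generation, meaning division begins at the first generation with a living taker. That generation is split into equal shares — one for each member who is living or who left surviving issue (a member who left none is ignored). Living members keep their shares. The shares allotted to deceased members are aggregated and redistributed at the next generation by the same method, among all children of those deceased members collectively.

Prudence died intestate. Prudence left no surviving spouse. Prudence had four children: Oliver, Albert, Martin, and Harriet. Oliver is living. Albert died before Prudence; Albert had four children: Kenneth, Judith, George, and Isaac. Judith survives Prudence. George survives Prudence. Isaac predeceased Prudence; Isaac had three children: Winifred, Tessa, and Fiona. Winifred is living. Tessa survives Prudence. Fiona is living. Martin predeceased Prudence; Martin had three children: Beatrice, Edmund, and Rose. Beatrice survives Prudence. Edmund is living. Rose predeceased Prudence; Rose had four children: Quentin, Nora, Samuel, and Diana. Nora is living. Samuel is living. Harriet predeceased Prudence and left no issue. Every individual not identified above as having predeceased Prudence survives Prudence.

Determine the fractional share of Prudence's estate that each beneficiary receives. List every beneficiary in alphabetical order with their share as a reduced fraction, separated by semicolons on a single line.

There is no surviving spouse, so the entire estate passes to Prudence's descendants per capita at each generation.
At generation 1 (Oliver, Albert, Martin) there are 3 shares of (1)/3 = 1/3 each.
Living: Oliver — each takes 1/3.
Deceased: Albert and Martin. Their combined 2/3 is pooled and carried to generation 2.
At generation 2 (Kenneth, Judith, George, Isaac, Beatrice, Edmund, Rose) there are 7 shares of (2/3)/7 = 2/21 each.
Living: Kenneth, Judith, George, Beatrice, and Edmund — each takes 2/21.
Deceased: Isaac and Rose. Their combined 4/21 is pooled and carried to generation 3.
At generation 3 (Winifred, Tessa, Fiona, Quentin, Nora, Samuel, Diana) there are 7 shares of (4/21)/7 = 4/147 each.
Living: Winifred, Tessa, Fiona, Quentin, Nora, Samuel, and Diana — each takes 4/147.

Beatrice 2/21; Diana 4/147; Edmund 2/21; Fiona 4/147; George 2/21; Judith 2/21; Kenneth 2/21; Nora 4/147; Oliver 1/3; Quentin 4/147; Samuel 4/147; Tessa 4/147; Winifred 4/147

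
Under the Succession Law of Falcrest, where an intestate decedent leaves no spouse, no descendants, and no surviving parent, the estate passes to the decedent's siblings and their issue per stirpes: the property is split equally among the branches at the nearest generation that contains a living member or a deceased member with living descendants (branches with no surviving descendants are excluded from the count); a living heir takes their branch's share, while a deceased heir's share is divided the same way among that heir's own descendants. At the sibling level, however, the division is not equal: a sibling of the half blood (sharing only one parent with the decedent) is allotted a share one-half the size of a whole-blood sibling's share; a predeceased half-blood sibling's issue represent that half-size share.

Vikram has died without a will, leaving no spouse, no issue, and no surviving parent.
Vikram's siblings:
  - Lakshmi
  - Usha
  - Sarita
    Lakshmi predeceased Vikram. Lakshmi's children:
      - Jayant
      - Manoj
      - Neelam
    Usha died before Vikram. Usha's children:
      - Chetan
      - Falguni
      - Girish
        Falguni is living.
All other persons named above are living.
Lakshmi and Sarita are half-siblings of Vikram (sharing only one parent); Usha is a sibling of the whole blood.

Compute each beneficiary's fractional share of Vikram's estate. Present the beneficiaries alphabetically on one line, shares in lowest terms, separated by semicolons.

Chetan 1/6; Falguni 1/6; Girish 1/6; Jayant 1/12; Manoj 1/12; Neelam 1/12; Sarita 1/4

No spouse, descendants, or parent survives, so the estate passes to Vikram's siblings per stirpes.
Half-blood siblings count for one-half the weight of whole-blood siblings at the initial division.
Dividing 1 in proportion to weights (total weight 2): Lakshmi (weight 1/2) → 1/4; Usha (weight 1) → 1/2; Sarita (weight 1/2) → 1/4.
Lakshmi predeceased; the 1/4 allotted to Lakshmi's branch passes to Lakshmi's issue by representation.
The 1/4 is divided into 3 equal shares of 1/12 among Jayant, Manoj, Neelam.
Jayant is living and takes 1/12.
Manoj is living and takes 1/12.
Neelam is living and takes 1/12.
Usha predeceased; the 1/2 allotted to Usha's branch passes to Usha's issue by representation.
The 1/2 is divided into 3 equal shares of 1/6 among Chetan, Falguni, Girish.
Chetan is living and takes 1/6.
Falguni is living and takes 1/6.
Girish is living and takes 1/6.
Sarita is living and takes 1/4.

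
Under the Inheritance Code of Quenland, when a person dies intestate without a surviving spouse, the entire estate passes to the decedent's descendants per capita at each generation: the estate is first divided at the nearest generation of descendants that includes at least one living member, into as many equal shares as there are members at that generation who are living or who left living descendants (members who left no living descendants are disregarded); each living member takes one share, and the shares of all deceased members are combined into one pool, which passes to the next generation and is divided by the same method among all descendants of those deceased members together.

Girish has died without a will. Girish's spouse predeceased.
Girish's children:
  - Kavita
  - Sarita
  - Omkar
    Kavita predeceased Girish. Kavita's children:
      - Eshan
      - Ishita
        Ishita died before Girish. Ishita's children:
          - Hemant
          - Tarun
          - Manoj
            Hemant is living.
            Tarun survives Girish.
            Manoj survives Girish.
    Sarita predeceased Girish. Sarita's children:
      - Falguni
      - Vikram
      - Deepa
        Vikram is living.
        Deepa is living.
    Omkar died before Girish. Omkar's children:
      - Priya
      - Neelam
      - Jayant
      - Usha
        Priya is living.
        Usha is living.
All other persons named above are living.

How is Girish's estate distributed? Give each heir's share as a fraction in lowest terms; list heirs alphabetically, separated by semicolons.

There is no surviving spouse, so the entire estate passes to Girish's descendants per capita at each generation.
No one at generation 1 (Kavita, Sarita, Omkar) is living; moving to the next generation.
At generation 2 (Eshan, Ishita, Falguni, Vikram, Deepa, Priya, Neelam, Jayant, Usha) there are 9 shares of (1)/9 = 1/9 each.
Living: Eshan, Falguni, Vikram, Deepa, Priya, Neelam, Jayant, and Usha — each takes 1/9.
Deceased: Ishita. That 1/9 share is carried to generation 3.
At generation 3 (Hemant, Tarun, Manoj) there are 3 shares of (1/9)/3 = 1/27 each.
Living: Hemant, Tarun, and Manoj — each takes 1/27.

Deepa 1/9; Eshan 1/9; Falguni 1/9; Hemant 1/27; Jayant 1/9; Manoj 1/27; Neelam 1/9; Priya 1/9; Tarun 1/27; Usha 1/9; Vikram 1/9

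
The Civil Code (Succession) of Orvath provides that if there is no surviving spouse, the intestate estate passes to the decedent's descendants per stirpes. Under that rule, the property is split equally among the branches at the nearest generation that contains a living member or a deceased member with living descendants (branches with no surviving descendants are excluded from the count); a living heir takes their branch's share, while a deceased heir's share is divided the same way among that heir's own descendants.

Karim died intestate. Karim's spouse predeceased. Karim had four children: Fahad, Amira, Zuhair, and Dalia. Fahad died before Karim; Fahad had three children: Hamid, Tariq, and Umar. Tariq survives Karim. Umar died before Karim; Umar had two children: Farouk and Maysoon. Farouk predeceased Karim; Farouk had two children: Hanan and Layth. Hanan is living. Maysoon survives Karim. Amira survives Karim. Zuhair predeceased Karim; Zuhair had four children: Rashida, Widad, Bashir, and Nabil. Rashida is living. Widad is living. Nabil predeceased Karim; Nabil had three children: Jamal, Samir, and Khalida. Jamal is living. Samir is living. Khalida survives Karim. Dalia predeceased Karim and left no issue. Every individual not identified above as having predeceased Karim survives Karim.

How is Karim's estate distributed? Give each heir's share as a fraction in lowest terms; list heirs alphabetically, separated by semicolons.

Amira 1/3; Bashir 1/12; Hamid 1/9; Hanan 1/36; Jamal 1/36; Khalida 1/36; Layth 1/36; Maysoon 1/18; Rashida 1/12; Samir 1/36; Tariq 1/9; Widad 1/12

There is no surviving spouse, so the entire estate passes to Karim's descendants per stirpes.
Dalia left no surviving issue, so that branch lapses and is disregarded.
The estate is divided into 3 equal shares of 1/3 among Fahad, Amira, Zuhair.
Fahad predeceased; the 1/3 allotted to Fahad's branch passes to Fahad's issue by representation.
The 1/3 is divided into 3 equal shares of 1/9 among Hamid, Tariq, Umar.
Hamid is living and takes 1/9.
Tariq is living and takes 1/9.
Umar predeceased; the 1/9 allotted to Umar's branch passes to Umar's issue by representation.
The 1/9 is divided into 2 equal shares of 1/18 among Farouk, Maysoon.
Farouk predeceased; the 1/18 allotted to Farouk's branch passes to Farouk's issue by representation.
The 1/18 is divided into 2 equal shares of 1/36 among Hanan, Layth.
Hanan is living and takes 1/36.
Layth is living and takes 1/36.
Maysoon is living and takes 1/18.
Amira is living and takes 1/3.
Zuhair predeceased; the 1/3 allotted to Zuhair's branch passes to Zuhair's issue by representation.
The 1/3 is divided into 4 equal shares of 1/12 among Rashida, Widad, Bashir, Nabil.
Rashida is living and takes 1/12.
Widad is living and takes 1/12.
Bashir is living and takes 1/12.
Nabil predeceased; the 1/12 allotted to Nabil's branch passes to Nabil's issue by representation.
The 1/12 is divided into 3 equal shares of 1/36 among Jamal, Samir, Khalida.
Jamal is living and takes 1/36.
Samir is living and takes 1/36.
Khalida is living and takes 1/36.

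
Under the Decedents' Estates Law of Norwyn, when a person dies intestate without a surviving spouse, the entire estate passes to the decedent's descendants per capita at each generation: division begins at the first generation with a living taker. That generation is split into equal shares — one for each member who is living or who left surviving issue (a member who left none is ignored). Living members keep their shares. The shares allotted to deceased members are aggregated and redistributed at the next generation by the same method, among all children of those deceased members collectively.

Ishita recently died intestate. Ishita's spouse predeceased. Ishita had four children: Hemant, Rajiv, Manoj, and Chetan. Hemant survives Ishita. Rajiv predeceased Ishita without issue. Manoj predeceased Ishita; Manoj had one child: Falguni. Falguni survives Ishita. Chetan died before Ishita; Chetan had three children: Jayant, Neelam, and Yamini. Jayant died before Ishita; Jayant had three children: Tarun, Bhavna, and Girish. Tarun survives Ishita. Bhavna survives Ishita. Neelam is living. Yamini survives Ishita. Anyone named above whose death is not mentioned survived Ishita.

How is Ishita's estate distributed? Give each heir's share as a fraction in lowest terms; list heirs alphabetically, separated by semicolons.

Bhavna 1/18; Falguni 1/6; Girish 1/18; Hemant 1/3; Neelam 1/6; Tarun 1/18; Yamini 1/6

There is no surviving spouse, so the entire estate passes to Ishita's descendants per capita at each generation.
At generation 1 (Hemant, Manoj, Chetan) there are 3 shares of (1)/3 = 1/3 each.
Living: Hemant — each takes 1/3.
Deceased: Manoj and Chetan. Their combined 2/3 is pooled and carried to generation 2.
At generation 2 (Falguni, Jayant, Neelam, Yamini) there are 4 shares of (2/3)/4 = 1/6 each.
Living: Falguni, Neelam, and Yamini — each takes 1/6.
Deceased: Jayant. That 1/6 share is carried to generation 3.
At generation 3 (Tarun, Bhavna, Girish) there are 3 shares of (1/6)/3 = 1/18 each.
Living: Tarun, Bhavna, and Girish — each takes 1/18.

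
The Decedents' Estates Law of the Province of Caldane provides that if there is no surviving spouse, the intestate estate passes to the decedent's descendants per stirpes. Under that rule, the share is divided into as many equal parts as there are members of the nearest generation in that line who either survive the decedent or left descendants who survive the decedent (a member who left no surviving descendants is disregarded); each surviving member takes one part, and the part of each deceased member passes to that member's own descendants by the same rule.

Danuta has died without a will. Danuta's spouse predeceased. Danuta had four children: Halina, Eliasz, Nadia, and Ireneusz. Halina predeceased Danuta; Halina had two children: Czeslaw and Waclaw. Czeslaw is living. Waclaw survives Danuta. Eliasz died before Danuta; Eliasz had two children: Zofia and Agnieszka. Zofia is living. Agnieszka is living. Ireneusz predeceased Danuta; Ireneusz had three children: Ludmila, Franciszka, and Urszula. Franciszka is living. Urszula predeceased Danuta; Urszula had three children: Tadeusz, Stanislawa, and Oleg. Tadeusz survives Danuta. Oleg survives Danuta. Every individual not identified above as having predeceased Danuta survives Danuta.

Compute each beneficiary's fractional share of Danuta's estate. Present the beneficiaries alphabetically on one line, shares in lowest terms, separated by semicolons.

There is no surviving spouse, so the entire estate passes to Danuta's descendants per stirpes.
The estate is divided into 4 equal shares of 1/4 among Halina, Eliasz, Nadia, Ireneusz.
Halina predeceased; the 1/4 allotted to Halina's branch passes to Halina's issue by representation.
The 1/4 is divided into 2 equal shares of 1/8 among Czeslaw, Waclaw.
Czeslaw is living and takes 1/8.
Waclaw is living and takes 1/8.
Eliasz predeceased; the 1/4 allotted to Eliasz's branch passes to Eliasz's issue by representation.
The 1/4 is divided into 2 equal shares of 1/8 among Zofia, Agnieszka.
Zofia is living and takes 1/8.
Agnieszka is living and takes 1/8.
Nadia is living and takes 1/4.
Ireneusz predeceased; the 1/4 allotted to Ireneusz's branch passes to Ireneusz's issue by representation.
The 1/4 is divided into 3 equal shares of 1/12 among Ludmila, Franciszka, Urszula.
Ludmila is living and takes 1/12.
Franciszka is living and takes 1/12.
Urszula predeceased; the 1/12 allotted to Urszula's branch passes to Urszula's issue by representation.
The 1/12 is divided into 3 equal shares of 1/36 among Tadeusz, Stanislawa, Oleg.
Tadeusz is living and takes 1/36.
Stanislawa is living and takes 1/36.
Oleg is living and takes 1/36.

Agnieszka 1/8; Czeslaw 1/8; Franciszka 1/12; Ludmila 1/12; Nadia 1/4; Oleg 1/36; Stanislawa 1/36; Tadeusz 1/36; Waclaw 1/8; Zofia 1/8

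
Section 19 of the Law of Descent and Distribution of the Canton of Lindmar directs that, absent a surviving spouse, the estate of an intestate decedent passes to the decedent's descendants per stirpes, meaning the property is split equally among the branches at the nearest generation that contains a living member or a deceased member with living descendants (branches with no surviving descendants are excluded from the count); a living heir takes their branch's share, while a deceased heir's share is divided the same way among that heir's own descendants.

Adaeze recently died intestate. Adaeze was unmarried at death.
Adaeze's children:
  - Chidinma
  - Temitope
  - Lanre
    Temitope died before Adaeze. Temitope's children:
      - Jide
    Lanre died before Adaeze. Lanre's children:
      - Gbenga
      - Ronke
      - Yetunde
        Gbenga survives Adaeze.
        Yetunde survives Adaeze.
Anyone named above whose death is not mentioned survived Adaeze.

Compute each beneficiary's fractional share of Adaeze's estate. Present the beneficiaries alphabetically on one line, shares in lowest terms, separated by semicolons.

Chidinma 1/3; Gbenga 1/9; Jide 1/3; Ronke 1/9; Yetunde 1/9

There is no surviving spouse, so the entire estate passes to Adaeze's descendants per stirpes.
The estate is divided into 3 equal shares of 1/3 among Chidinma, Temitope, Lanre.
Chidinma is living and takes 1/3.
Temitope predeceased; the 1/3 allotted to Temitope's branch passes to Temitope's issue by representation.
Jide is the sole taker at this level and receives the full 1/3.
Lanre predeceased; the 1/3 allotted to Lanre's branch passes to Lanre's issue by representation.
The 1/3 is divided into 3 equal shares of 1/9 among Gbenga, Ronke, Yetunde.
Gbenga is living and takes 1/9.
Ronke is living and takes 1/9.
Yetunde is living and takes 1/9.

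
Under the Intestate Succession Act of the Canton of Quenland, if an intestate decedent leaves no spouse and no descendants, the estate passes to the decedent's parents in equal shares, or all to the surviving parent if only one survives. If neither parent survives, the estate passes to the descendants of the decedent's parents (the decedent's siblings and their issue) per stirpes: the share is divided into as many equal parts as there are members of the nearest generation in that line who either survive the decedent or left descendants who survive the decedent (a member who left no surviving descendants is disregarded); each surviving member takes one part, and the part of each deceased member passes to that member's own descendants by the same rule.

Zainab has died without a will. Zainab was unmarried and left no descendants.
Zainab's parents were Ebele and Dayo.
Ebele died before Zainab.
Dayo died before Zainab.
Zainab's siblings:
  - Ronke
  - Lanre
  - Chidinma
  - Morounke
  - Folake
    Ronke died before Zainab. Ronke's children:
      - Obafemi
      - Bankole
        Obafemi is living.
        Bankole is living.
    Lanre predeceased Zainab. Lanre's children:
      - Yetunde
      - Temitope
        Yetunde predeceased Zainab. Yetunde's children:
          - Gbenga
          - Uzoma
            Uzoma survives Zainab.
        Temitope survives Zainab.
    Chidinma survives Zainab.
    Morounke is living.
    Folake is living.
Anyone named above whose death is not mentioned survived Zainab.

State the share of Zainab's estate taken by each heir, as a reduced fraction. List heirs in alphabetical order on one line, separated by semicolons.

Neither parent survives and there are no descendants, so the estate passes to Zainab's siblings and their issue per stirpes.
The estate is divided into 5 equal shares of 1/5 among Ronke, Lanre, Chidinma, Morounke, Folake.
Ronke predeceased; the 1/5 allotted to Ronke's branch passes to Ronke's issue by representation.
The 1/5 is divided into 2 equal shares of 1/10 among Obafemi, Bankole.
Obafemi is living and takes 1/10.
Bankole is living and takes 1/10.
Lanre predeceased; the 1/5 allotted to Lanre's branch passes to Lanre's issue by representation.
The 1/5 is divided into 2 equal shares of 1/10 among Yetunde, Temitope.
Yetunde predeceased; the 1/10 allotted to Yetunde's branch passes to Yetunde's issue by representation.
The 1/10 is divided into 2 equal shares of 1/20 among Gbenga, Uzoma.
Gbenga is living and takes 1/20.
Uzoma is living and takes 1/20.
Temitope is living and takes 1/10.
Chidinma is living and takes 1/5.
Morounke is living and takes 1/5.
Folake is living and takes 1/5.

Bankole 1/10; Chidinma 1/5; Folake 1/5; Gbenga 1/20; Morounke 1/5; Obafemi 1/10; Temitope 1/10; Uzoma 1/20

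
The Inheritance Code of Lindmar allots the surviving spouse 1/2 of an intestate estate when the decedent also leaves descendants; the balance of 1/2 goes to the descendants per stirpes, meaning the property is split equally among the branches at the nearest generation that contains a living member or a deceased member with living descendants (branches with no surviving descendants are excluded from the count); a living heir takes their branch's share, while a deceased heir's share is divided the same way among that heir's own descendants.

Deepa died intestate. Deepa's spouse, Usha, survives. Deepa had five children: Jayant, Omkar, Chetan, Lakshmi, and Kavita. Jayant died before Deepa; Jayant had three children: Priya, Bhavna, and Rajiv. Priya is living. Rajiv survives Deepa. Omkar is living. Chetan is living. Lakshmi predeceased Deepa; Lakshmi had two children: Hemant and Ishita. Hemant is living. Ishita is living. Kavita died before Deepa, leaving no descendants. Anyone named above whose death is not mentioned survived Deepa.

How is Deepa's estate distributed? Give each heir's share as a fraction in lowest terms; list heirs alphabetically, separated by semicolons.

Usha, as surviving spouse, takes 1/2.
The remaining 1/2 passes to Deepa's descendants per stirpes.
Kavita left no surviving issue, so that branch lapses and is disregarded.
The 1/2 is divided into 4 equal shares of 1/8 among Jayant, Omkar, Chetan, Lakshmi.
Jayant predeceased; the 1/8 allotted to Jayant's branch passes to Jayant's issue by representation.
The 1/8 is divided into 3 equal shares of 1/24 among Priya, Bhavna, Rajiv.
Priya is living and takes 1/24.
Bhavna is living and takes 1/24.
Rajiv is living and takes 1/24.
Omkar is living and takes 1/8.
Chetan is living and takes 1/8.
Lakshmi predeceased; the 1/8 allotted to Lakshmi's branch passes to Lakshmi's issue by representation.
The 1/8 is divided into 2 equal shares of 1/16 among Hemant, Ishita.
Hemant is living and takes 1/16.
Ishita is living and takes 1/16.

Bhavna 1/24; Chetan 1/8; Hemant 1/16; Ishita 1/16; Omkar 1/8; Priya 1/24; Rajiv 1/24; Usha 1/2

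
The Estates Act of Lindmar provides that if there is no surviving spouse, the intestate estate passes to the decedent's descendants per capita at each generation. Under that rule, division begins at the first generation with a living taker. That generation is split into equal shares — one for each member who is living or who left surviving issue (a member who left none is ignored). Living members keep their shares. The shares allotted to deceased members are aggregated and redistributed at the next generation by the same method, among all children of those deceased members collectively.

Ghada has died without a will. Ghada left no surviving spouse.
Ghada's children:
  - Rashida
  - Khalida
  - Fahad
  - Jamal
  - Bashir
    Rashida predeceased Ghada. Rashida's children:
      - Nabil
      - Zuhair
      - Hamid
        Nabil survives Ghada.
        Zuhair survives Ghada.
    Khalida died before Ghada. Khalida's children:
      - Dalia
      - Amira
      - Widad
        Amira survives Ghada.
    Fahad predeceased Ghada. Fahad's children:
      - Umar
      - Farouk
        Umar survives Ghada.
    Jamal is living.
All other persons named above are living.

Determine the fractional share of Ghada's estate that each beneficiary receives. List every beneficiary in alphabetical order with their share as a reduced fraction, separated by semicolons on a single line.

There is no surviving spouse, so the entire estate passes to Ghada's descendants per capita at each generation.
At generation 1 (Rashida, Khalida, Fahad, Jamal, Bashir) there are 5 shares of (1)/5 = 1/5 each.
Living: Jamal and Bashir — each takes 1/5.
Deceased: Rashida, Khalida, and Fahad. Their combined 3/5 is pooled and carried to generation 2.
At generation 2 (Nabil, Zuhair, Hamid, Dalia, Amira, Widad, Umar, Farouk) there are 8 shares of (3/5)/8 = 3/40 each.
Living: Nabil, Zuhair, Hamid, Dalia, Amira, Widad, Umar, and Farouk — each takes 3/40.

Amira 3/40; Bashir 1/5; Dalia 3/40; Farouk 3/40; Hamid 3/40; Jamal 1/5; Nabil 3/40; Umar 3/40; Widad 3/40; Zuhair 3/40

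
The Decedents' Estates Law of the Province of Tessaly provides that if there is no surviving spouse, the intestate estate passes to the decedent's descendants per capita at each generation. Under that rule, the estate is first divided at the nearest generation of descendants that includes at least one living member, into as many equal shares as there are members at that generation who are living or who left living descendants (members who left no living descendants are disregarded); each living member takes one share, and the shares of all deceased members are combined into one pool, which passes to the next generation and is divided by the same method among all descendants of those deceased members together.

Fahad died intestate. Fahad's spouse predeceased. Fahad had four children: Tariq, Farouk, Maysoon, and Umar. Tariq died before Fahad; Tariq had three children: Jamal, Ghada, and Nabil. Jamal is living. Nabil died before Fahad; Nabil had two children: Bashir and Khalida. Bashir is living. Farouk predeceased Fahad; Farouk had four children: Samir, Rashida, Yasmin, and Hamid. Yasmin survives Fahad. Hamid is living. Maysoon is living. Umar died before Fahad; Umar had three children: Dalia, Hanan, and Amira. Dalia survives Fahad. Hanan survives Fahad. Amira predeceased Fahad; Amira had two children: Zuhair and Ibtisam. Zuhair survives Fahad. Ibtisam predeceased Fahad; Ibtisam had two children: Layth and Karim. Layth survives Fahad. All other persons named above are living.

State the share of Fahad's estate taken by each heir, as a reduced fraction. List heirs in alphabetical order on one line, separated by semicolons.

Bashir 3/80; Dalia 3/40; Ghada 3/40; Hamid 3/40; Hanan 3/40; Jamal 3/40; Karim 3/160; Khalida 3/80; Layth 3/160; Maysoon 1/4; Rashida 3/40; Samir 3/40; Yasmin 3/40; Zuhair 3/80

There is no surviving spouse, so the entire estate passes to Fahad's descendants per capita at each generation.
At generation 1 (Tariq, Farouk, Maysoon, Umar) there are 4 shares of (1)/4 = 1/4 each.
Living: Maysoon — each takes 1/4.
Deceased: Tariq, Farouk, and Umar. Their combined 3/4 is pooled and carried to generation 2.
At generation 2 (Jamal, Ghada, Nabil, Samir, Rashida, Yasmin, Hamid, Dalia, Hanan, Amira) there are 10 shares of (3/4)/10 = 3/40 each.
Living: Jamal, Ghada, Samir, Rashida, Yasmin, Hamid, Dalia, and Hanan — each takes 3/40.
Deceased: Nabil and Amira. Their combined 3/20 is pooled and carried to generation 3.
At generation 3 (Bashir, Khalida, Zuhair, Ibtisam) there are 4 shares of (3/20)/4 = 3/80 each.
Living: Bashir, Khalida, and Zuhair — each takes 3/80.
Deceased: Ibtisam. That 3/80 share is carried to generation 4.
At generation 4 (Layth, Karim) there are 2 shares of (3/80)/2 = 3/160 each.
Living: Layth and Karim — each takes 3/160.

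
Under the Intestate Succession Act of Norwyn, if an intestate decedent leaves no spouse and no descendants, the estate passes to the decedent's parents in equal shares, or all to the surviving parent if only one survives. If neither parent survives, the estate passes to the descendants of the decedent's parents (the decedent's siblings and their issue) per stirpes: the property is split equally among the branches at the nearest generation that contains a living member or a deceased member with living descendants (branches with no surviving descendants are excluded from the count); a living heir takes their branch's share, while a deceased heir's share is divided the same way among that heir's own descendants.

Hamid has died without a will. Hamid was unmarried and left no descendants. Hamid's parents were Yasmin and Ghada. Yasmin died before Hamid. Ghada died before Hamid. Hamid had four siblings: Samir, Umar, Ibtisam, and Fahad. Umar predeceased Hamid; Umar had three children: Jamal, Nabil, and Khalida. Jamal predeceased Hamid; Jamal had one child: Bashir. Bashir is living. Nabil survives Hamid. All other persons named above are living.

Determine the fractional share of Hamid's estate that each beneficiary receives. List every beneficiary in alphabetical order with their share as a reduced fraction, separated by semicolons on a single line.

Neither parent survives and there are no descendants, so the estate passes to Hamid's siblings and their issue per stirpes.
The estate is divided into 4 equal shares of 1/4 among Samir, Umar, Ibtisam, Fahad.
Samir is living and takes 1/4.
Umar predeceased; the 1/4 allotted to Umar's branch passes to Umar's issue by representation.
The 1/4 is divided into 3 equal shares of 1/12 among Jamal, Nabil, Khalida.
Jamal predeceased; the 1/12 allotted to Jamal's branch passes to Jamal's issue by representation.
Bashir is the sole taker at this level and receives the full 1/12.
Nabil is living and takes 1/12.
Khalida is living and takes 1/12.
Ibtisam is living and takes 1/4.
Fahad is living and takes 1/4.

Bashir 1/12; Fahad 1/4; Ibtisam 1/4; Khalida 1/12; Nabil 1/12; Samir 1/4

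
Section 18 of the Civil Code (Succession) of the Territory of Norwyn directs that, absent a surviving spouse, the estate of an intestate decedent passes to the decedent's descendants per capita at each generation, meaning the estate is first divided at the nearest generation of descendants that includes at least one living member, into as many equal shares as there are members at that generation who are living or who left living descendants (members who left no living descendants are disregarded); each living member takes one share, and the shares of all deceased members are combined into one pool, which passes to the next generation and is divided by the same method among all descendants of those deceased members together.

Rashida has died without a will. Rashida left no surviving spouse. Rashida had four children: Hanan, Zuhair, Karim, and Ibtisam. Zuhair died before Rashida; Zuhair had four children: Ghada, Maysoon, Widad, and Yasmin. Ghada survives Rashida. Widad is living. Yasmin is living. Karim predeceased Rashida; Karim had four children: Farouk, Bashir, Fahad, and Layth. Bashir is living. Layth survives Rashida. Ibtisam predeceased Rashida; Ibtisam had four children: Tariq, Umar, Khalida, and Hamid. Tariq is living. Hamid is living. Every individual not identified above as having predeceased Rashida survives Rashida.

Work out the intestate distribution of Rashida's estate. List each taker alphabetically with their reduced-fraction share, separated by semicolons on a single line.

Bashir 1/16; Fahad 1/16; Farouk 1/16; Ghada 1/16; Hamid 1/16; Hanan 1/4; Khalida 1/16; Layth 1/16; Maysoon 1/16; Tariq 1/16; Umar 1/16; Widad 1/16; Yasmin 1/16

There is no surviving spouse, so the entire estate passes to Rashida's descendants per capita at each generation.
At generation 1 (Hanan, Zuhair, Karim, Ibtisam) there are 4 shares of (1)/4 = 1/4 each.
Living: Hanan — each takes 1/4.
Deceased: Zuhair, Karim, and Ibtisam. Their combined 3/4 is pooled and carried to generation 2.
At generation 2 (Ghada, Maysoon, Widad, Yasmin, Farouk, Bashir, Fahad, Layth, Tariq, Umar, Khalida, Hamid) there are 12 shares of (3/4)/12 = 1/16 each.
Living: Ghada, Maysoon, Widad, Yasmin, Farouk, Bashir, Fahad, Layth, Tariq, Umar, Khalida, and Hamid — each takes 1/16.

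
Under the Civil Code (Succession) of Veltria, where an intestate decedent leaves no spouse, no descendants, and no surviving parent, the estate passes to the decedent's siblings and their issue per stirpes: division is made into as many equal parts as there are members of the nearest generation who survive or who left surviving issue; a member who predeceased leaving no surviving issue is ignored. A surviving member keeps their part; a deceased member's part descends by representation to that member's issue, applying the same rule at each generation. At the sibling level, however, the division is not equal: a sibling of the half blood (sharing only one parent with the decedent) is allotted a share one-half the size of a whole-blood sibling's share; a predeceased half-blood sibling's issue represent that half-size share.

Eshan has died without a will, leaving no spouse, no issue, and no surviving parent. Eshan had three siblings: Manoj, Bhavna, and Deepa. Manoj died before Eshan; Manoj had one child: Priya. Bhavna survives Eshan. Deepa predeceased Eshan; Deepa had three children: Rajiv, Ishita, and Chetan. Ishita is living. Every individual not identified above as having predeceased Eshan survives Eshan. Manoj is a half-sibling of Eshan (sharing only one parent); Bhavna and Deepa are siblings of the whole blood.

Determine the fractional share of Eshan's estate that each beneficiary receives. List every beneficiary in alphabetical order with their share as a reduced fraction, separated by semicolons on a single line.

Bhavna 2/5; Chetan 2/15; Ishita 2/15; Priya 1/5; Rajiv 2/15

No spouse, descendants, or parent survives, so the estate passes to Eshan's siblings per stirpes.
Half-blood siblings count for one-half the weight of whole-blood siblings at the initial division.
Dividing 1 in proportion to weights (total weight 5/2): Manoj (weight 1/2) → 1/5; Bhavna (weight 1) → 2/5; Deepa (weight 1) → 2/5.
Manoj predeceased; the 1/5 allotted to Manoj's branch passes to Manoj's issue by representation.
Priya is the sole taker at this level and receives the full 1/5.
Bhavna is living and takes 2/5.
Deepa predeceased; the 2/5 allotted to Deepa's branch passes to Deepa's issue by representation.
The 2/5 is divided into 3 equal shares of 2/15 among Rajiv, Ishita, Chetan.
Rajiv is living and takes 2/15.
Ishita is living and takes 2/15.
Chetan is living and takes 2/15.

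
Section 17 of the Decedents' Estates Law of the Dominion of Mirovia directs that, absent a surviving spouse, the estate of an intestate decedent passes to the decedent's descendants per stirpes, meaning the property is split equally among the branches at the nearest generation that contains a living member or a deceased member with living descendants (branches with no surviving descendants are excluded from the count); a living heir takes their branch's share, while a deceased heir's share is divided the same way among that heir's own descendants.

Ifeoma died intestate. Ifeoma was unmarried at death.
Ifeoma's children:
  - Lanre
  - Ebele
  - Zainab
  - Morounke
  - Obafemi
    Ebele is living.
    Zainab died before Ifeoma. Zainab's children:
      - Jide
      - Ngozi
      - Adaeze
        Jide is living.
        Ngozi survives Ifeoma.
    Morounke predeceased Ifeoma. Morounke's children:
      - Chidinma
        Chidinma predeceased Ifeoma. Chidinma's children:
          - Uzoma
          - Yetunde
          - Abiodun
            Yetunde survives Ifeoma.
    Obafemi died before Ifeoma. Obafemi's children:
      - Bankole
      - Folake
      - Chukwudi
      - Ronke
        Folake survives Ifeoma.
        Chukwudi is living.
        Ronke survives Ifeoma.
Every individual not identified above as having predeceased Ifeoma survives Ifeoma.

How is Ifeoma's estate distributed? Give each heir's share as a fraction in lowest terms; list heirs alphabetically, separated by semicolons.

Abiodun 1/15; Adaeze 1/15; Bankole 1/20; Chukwudi 1/20; Ebele 1/5; Folake 1/20; Jide 1/15; Lanre 1/5; Ngozi 1/15; Ronke 1/20; Uzoma 1/15; Yetunde 1/15

There is no surviving spouse, so the entire estate passes to Ifeoma's descendants per stirpes.
The estate is divided into 5 equal shares of 1/5 among Lanre, Ebele, Zainab, Morounke, Obafemi.
Lanre is living and takes 1/5.
Ebele is living and takes 1/5.
Zainab predeceased; the 1/5 allotted to Zainab's branch passes to Zainab's issue by representation.
The 1/5 is divided into 3 equal shares of 1/15 among Jide, Ngozi, Adaeze.
Jide is living and takes 1/15.
Ngozi is living and takes 1/15.
Adaeze is living and takes 1/15.
Morounke predeceased; the 1/5 allotted to Morounke's branch passes to Morounke's issue by representation.
Chidinma's line is the sole branch at this level, so the full 1/5 passes to Chidinma's issue by representation.
The 1/5 is divided into 3 equal shares of 1/15 among Uzoma, Yetunde, Abiodun.
Uzoma is living and takes 1/15.
Yetunde is living and takes 1/15.
Abiodun is living and takes 1/15.
Obafemi predeceased; the 1/5 allotted to Obafemi's branch passes to Obafemi's issue by representation.
The 1/5 is divided into 4 equal shares of 1/20 among Bankole, Folake, Chukwudi, Ronke.
Bankole is living and takes 1/20.
Folake is living and takes 1/20.
Chukwudi is living and takes 1/20.
Ronke is living and takes 1/20.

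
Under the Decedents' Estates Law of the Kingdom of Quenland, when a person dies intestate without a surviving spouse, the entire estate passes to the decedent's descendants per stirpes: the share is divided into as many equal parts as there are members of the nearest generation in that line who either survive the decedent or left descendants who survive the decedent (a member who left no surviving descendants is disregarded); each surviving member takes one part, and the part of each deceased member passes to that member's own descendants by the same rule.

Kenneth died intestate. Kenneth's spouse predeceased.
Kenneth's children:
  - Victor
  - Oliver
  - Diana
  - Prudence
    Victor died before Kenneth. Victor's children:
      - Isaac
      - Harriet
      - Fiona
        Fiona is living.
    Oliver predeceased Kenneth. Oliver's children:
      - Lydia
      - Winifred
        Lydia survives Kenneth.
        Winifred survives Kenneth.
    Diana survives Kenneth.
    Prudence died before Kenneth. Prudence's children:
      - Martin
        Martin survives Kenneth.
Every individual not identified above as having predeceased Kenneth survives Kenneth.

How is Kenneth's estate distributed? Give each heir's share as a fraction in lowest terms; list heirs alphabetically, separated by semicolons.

Diana 1/4; Fiona 1/12; Harriet 1/12; Isaac 1/12; Lydia 1/8; Martin 1/4; Winifred 1/8

There is no surviving spouse, so the entire estate passes to Kenneth's descendants per stirpes.
The estate is divided into 4 equal shares of 1/4 among Victor, Oliver, Diana, Prudence.
Victor predeceased; the 1/4 allotted to Victor's branch passes to Victor's issue by representation.
The 1/4 is divided into 3 equal shares of 1/12 among Isaac, Harriet, Fiona.
Isaac is living and takes 1/12.
Harriet is living and takes 1/12.
Fiona is living and takes 1/12.
Oliver predeceased; the 1/4 allotted to Oliver's branch passes to Oliver's issue by representation.
The 1/4 is divided into 2 equal shares of 1/8 among Lydia, Winifred.
Lydia is living and takes 1/8.
Winifred is living and takes 1/8.
Diana is living and takes 1/4.
Prudence predeceased; the 1/4 allotted to Prudence's branch passes to Prudence's issue by representation.
Martin is the sole taker at this level and receives the full 1/4.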